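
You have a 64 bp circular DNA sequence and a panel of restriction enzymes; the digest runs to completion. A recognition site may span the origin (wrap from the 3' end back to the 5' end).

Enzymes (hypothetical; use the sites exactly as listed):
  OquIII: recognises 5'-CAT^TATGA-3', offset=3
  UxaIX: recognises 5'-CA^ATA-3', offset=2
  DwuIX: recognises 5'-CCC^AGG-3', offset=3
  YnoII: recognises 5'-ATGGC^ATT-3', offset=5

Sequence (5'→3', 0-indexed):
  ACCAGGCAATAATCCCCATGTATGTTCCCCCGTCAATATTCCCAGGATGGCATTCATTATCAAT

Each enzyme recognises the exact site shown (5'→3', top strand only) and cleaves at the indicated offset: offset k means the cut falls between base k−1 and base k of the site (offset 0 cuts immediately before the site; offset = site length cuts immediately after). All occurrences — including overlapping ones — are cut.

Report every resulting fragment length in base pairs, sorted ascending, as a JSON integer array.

[8,8,10,11,27]

Site scan:
  OquIII (CATTATGA, off=3): no sites
  UxaIX (CAATA, off=2): starts [6, 33, 60] → cuts [8, 35, 62]
  DwuIX (CCCAGG, off=3): starts [40] → cuts [43]
  YnoII (ATGGCATT, off=5): starts [46] → cuts [51]

Pooled cuts: [8, 35, 43, 51, 62]

Fragment lengths:
  8→35: 27 bp
  35→43: 8 bp
  43→51: 8 bp
  51→62: 11 bp
  62→8 (wrap): 64-62+8 = 10 bp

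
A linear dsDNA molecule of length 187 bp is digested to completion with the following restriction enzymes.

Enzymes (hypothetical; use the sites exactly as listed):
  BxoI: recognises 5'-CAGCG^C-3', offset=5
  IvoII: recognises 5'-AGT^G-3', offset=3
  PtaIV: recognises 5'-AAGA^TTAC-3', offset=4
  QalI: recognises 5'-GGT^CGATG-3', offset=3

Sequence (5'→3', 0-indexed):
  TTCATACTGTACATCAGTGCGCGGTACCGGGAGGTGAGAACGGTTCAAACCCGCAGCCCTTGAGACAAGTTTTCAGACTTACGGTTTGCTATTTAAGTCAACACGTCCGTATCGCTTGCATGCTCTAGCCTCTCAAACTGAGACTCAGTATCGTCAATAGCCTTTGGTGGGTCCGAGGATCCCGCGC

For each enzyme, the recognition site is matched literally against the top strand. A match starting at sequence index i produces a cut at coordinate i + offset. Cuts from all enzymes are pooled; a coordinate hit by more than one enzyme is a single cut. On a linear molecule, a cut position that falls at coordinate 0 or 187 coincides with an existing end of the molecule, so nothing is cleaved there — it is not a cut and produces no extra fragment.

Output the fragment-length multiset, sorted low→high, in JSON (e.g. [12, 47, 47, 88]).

Scan for sites:
  BxoI (CAGCGC, off=5): no sites
  IvoII AGTG/3: at [15] ⇒ [18]
  PtaIV (AAGATTAC, off=4): no sites
  QalI (GGTCGATG, off=3): no sites

Pooled cuts: [18]

Fragments:
  [0,18): 18 bp
  [18,187): 169 bp

[18,169]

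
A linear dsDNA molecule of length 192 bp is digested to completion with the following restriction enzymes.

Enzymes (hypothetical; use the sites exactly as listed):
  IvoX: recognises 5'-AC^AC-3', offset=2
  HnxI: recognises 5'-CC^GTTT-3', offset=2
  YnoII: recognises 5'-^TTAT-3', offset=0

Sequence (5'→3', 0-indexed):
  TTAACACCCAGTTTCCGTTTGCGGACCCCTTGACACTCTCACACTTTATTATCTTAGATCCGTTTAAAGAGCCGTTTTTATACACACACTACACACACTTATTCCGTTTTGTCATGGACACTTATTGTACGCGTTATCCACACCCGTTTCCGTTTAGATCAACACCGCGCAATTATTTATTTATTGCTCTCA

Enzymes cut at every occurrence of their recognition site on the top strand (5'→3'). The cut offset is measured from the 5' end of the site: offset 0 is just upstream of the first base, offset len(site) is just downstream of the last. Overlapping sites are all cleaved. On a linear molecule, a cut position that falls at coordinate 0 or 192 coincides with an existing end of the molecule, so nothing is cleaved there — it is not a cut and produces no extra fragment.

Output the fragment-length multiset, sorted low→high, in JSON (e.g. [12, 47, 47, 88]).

[2,2,2,2,2,2,3,3,4,4,4,4,5,5,6,6,7,8,8,9,11,12,12,12,12,13,14,18]

Site scan:
  IvoX (ACAC, off=2): starts [3, 32, 40, 81, 83, 85, 90, 92, 94, 117, 139, 161] → cuts [5, 34, 42, 83, 85, 87, 92, 94, 96, 119, 141, 163]
  HnxI (CCGTTT, off=2): starts [14, 59, 71, 103, 143, 149] → cuts [16, 61, 73, 105, 145, 151]
  YnoII (TTAT, off=0): starts [45, 48, 77, 98, 121, 133, 172, 176, 180] → cuts [45, 48, 77, 98, 121, 133, 172, 176, 180]

All cut coordinates (distinct, sorted): [5, 16, 34, 42, 45, 48, 61, 73, 77, 83, 85, 87, 92, 94, 96, 98, 105, 119, 121, 133, 141, 145, 151, 163, 172, 176, 180]

Fragments:
  [0,5): 5 bp
  [5,16): 11 bp
  [16,34): 18 bp
  [34,42): 8 bp
  [42,45): 3 bp
  [45,48): 3 bp
  [48,61): 13 bp
  [61,73): 12 bp
  [73,77): 4 bp
  [77,83): 6 bp
  [83,85): 2 bp
  [85,87): 2 bp
  [87,92): 5 bp
  [92,94): 2 bp
  [94,96): 2 bp
  [96,98): 2 bp
  [98,105): 7 bp
  [105,119): 14 bp
  [119,121): 2 bp
  [121,133): 12 bp
  [133,141): 8 bp
  [141,145): 4 bp
  [145,151): 6 bp
  [151,163): 12 bp
  [163,172): 9 bp
  [172,176): 4 bp
  [176,180): 4 bp
  [180,192): 12 bp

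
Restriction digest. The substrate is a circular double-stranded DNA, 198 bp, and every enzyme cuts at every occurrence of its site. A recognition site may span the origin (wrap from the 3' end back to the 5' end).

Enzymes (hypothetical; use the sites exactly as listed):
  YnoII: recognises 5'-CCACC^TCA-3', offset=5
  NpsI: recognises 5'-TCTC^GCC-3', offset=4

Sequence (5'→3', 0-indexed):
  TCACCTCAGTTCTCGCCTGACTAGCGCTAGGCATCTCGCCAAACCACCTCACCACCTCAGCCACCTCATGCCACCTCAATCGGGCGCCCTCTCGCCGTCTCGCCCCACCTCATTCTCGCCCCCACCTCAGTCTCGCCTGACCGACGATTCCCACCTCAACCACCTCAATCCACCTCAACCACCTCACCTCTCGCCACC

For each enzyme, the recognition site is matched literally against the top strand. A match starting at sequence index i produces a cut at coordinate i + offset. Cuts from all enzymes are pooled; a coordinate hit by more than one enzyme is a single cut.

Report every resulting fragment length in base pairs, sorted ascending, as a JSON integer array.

[6,8,8,8,8,8,9,9,9,9,9,10,10,11,14,18,21,23]

Per-enzyme occurrences:
  YnoII CCACCTCA/5: at [43, 51, 60, 70, 104, 121, 150, 159, 169, 178, 193] ⇒ [0, 48, 56, 65, 75, 109, 126, 155, 164, 174, 183]
  NpsI TCTCGCC/4: at [10, 33, 89, 97, 113, 130, 188] ⇒ [14, 37, 93, 101, 117, 134, 192]

Pooled cuts: [0, 14, 37, 48, 56, 65, 75, 93, 101, 109, 117, 126, 134, 155, 164, 174, 183, 192]

Fragments:
  0→14: 14 bp
  14→37: 23 bp
  37→48: 11 bp
  48→56: 8 bp
  56→65: 9 bp
  65→75: 10 bp
  75→93: 18 bp
  93→101: 8 bp
  101→109: 8 bp
  109→117: 8 bp
  117→126: 9 bp
  126→134: 8 bp
  134→155: 21 bp
  155→164: 9 bp
  164→174: 10 bp
  174→183: 9 bp
  183→192: 9 bp
  192→0 (wrap): 198-192+0 = 6 bp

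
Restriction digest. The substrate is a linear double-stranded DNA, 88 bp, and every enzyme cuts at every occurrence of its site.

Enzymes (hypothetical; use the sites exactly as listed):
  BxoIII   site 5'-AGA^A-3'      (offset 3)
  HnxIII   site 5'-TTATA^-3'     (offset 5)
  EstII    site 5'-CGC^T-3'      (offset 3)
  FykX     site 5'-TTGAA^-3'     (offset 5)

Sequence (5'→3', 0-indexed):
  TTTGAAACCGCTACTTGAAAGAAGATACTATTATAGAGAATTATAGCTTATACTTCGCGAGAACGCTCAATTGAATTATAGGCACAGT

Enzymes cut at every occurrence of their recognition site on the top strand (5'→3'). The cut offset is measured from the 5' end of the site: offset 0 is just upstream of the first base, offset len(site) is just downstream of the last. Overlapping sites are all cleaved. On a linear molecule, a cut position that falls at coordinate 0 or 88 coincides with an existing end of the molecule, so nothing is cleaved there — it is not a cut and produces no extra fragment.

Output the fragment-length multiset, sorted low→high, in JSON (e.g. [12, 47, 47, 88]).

Per-enzyme occurrences:
  BxoIII (AGAA, off=3): starts [19, 36, 59] → cuts [22, 39, 62]
  HnxIII (TTATA, off=5): starts [30, 40, 47, 75] → cuts [35, 45, 52, 80]
  EstII (CGCT, off=3): starts [8, 63] → cuts [11, 66]
  FykX (TTGAA, off=5): starts [1, 14, 70] → cuts [6, 19, 75]

Pooled cuts: [6, 11, 19, 22, 35, 39, 45, 52, 62, 66, 75, 80]

Fragment lengths:
  [0,6): 6 bp
  [6,11): 5 bp
  [11,19): 8 bp
  [19,22): 3 bp
  [22,35): 13 bp
  [35,39): 4 bp
  [39,45): 6 bp
  [45,52): 7 bp
  [52,62): 10 bp
  [62,66): 4 bp
  [66,75): 9 bp
  [75,80): 5 bp
  [80,88): 8 bp

[3,4,4,5,5,6,6,7,8,8,9,10,13]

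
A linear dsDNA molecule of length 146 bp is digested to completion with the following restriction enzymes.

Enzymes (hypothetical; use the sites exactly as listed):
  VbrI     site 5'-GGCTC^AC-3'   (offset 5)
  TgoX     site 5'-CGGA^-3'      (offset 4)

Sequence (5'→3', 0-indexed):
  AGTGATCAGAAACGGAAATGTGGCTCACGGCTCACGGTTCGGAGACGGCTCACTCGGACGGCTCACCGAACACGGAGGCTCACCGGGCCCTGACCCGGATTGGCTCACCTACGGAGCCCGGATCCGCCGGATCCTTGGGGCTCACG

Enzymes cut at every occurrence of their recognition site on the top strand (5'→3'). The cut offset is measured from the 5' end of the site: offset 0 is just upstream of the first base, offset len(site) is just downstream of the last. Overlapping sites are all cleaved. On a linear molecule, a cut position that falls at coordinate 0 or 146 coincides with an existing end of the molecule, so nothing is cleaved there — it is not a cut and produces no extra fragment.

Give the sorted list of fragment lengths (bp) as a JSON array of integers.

Scan for sites:
  VbrI (GGCTCAC, off=5): starts [21, 28, 46, 59, 76, 101, 138] → cuts [26, 33, 51, 64, 81, 106, 143]
  TgoX (CGGA, off=4): starts [12, 39, 54, 72, 95, 111, 118, 127] → cuts [16, 43, 58, 76, 99, 115, 122, 131]

Pooled cuts: [16, 26, 33, 43, 51, 58, 64, 76, 81, 99, 106, 115, 122, 131, 143]

Fragment lengths:
  [0,16): 16 bp
  [16,26): 10 bp
  [26,33): 7 bp
  [33,43): 10 bp
  [43,51): 8 bp
  [51,58): 7 bp
  [58,64): 6 bp
  [64,76): 12 bp
  [76,81): 5 bp
  [81,99): 18 bp
  [99,106): 7 bp
  [106,115): 9 bp
  [115,122): 7 bp
  [122,131): 9 bp
  [131,143): 12 bp
  [143,146): 3 bp

[3,5,6,7,7,7,7,8,9,9,10,10,12,12,16,18]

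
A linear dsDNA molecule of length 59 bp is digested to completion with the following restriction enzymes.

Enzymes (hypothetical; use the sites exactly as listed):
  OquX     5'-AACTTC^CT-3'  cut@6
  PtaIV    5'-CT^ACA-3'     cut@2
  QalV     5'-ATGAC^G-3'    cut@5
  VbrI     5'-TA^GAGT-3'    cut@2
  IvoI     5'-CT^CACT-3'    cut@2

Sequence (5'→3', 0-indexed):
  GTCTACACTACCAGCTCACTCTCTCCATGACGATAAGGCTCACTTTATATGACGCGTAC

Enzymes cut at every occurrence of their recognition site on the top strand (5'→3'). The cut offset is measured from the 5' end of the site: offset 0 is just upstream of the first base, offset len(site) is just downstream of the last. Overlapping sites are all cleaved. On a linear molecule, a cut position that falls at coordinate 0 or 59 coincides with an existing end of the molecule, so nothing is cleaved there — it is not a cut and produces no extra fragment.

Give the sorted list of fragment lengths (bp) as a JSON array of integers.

[4,6,9,12,13,15]

Scan for sites:
  OquX (AACTTCCT, off=6): no sites
  PtaIV (CTACA, off=2): starts [2] → cuts [4]
  QalV (ATGACG, off=5): starts [26, 48] → cuts [31, 53]
  VbrI (TAGAGT, off=2): no sites
  IvoI (CTCACT, off=2): starts [14, 38] → cuts [16, 40]

All cut coordinates (distinct, sorted): [4, 16, 31, 40, 53]

Fragments:
  [0,4): 4 bp
  [4,16): 12 bp
  [16,31): 15 bp
  [31,40): 9 bp
  [40,53): 13 bp
  [53,59): 6 bp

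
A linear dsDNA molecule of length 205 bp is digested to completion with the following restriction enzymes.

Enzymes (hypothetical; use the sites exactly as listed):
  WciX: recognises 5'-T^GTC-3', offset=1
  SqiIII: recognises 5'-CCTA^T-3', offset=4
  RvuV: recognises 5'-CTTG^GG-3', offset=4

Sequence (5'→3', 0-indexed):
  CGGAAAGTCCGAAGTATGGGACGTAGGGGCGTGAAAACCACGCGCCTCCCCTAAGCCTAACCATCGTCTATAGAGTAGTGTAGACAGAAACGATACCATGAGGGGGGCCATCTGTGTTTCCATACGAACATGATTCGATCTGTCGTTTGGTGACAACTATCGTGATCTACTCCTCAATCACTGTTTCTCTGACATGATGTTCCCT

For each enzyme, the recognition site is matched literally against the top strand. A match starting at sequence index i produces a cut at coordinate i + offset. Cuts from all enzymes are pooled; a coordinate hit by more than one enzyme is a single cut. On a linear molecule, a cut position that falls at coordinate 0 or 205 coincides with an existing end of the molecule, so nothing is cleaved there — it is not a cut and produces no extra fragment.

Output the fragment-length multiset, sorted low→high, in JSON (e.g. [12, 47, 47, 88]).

Site scan:
  WciX TGTC/1: at [140] ⇒ [141]
  SqiIII (CCTAT, off=4): no sites
  RvuV (CTTGGG, off=4): no sites

All cut coordinates (distinct, sorted): [141]

Fragment lengths:
  [0,141): 141 bp
  [141,205): 64 bp

[64,141]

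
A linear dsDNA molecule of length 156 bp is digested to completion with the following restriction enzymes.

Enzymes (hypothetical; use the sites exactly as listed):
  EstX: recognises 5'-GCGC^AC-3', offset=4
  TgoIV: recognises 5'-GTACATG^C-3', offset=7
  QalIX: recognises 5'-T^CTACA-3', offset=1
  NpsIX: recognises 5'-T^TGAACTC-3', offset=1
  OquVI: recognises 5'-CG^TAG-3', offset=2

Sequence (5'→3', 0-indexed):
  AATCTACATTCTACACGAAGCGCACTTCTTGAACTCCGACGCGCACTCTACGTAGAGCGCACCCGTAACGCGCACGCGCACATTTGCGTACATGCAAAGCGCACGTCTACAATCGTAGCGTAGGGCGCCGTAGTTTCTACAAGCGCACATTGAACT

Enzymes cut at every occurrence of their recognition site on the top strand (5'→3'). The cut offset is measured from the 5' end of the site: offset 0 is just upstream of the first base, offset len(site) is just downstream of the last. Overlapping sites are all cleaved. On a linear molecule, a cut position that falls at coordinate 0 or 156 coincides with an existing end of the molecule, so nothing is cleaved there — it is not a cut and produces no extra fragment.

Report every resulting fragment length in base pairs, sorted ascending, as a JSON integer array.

Site scan:
  EstX GCGCAC/4: at [19, 40, 56, 69, 75, 98, 142] ⇒ [23, 44, 60, 73, 79, 102, 146]
  TgoIV GTACATGC/7: at [87] ⇒ [94]
  QalIX TCTACA/1: at [2, 9, 105, 135] ⇒ [3, 10, 106, 136]
  NpsIX TTGAACTC/1: at [28] ⇒ [29]
  OquVI CGTAG/2: at [50, 113, 118, 128] ⇒ [52, 115, 120, 130]

Pooled cuts: [3, 10, 23, 29, 44, 52, 60, 73, 79, 94, 102, 106, 115, 120, 130, 136, 146]

Fragments:
  [0,3): 3 bp
  [3,10): 7 bp
  [10,23): 13 bp
  [23,29): 6 bp
  [29,44): 15 bp
  [44,52): 8 bp
  [52,60): 8 bp
  [60,73): 13 bp
  [73,79): 6 bp
  [79,94): 15 bp
  [94,102): 8 bp
  [102,106): 4 bp
  [106,115): 9 bp
  [115,120): 5 bp
  [120,130): 10 bp
  [130,136): 6 bp
  [136,146): 10 bp
  [146,156): 10 bp

[3,4,5,6,6,6,7,8,8,8,9,10,10,10,13,13,15,15]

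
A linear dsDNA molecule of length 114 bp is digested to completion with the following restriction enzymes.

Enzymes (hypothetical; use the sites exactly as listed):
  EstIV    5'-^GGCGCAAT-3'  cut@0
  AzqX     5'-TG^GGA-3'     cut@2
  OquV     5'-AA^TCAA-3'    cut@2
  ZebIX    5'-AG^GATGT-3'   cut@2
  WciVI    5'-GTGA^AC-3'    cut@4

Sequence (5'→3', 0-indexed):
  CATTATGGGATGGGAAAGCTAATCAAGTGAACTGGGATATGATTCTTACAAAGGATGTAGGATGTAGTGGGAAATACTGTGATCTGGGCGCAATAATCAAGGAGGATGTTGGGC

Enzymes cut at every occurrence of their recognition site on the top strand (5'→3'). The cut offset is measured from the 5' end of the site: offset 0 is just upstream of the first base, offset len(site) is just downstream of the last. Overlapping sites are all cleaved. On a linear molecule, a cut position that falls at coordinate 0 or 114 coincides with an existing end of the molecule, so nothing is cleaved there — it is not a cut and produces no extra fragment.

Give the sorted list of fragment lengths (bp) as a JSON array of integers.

[4,5,7,7,8,8,9,10,10,10,17,19]

Per-enzyme occurrences:
  EstIV (GGCGCAAT, off=0): starts [86] → cuts [86]
  AzqX (TGGGA, off=2): starts [5, 10, 32, 67] → cuts [7, 12, 34, 69]
  OquV (AATCAA, off=2): starts [20, 94] → cuts [22, 96]
  ZebIX (AGGATGT, off=2): starts [51, 58, 102] → cuts [53, 60, 104]
  WciVI (GTGAAC, off=4): starts [26] → cuts [30]

All cut coordinates (distinct, sorted): [7, 12, 22, 30, 34, 53, 60, 69, 86, 96, 104]

Fragment lengths:
  [0,7): 7 bp
  [7,12): 5 bp
  [12,22): 10 bp
  [22,30): 8 bp
  [30,34): 4 bp
  [34,53): 19 bp
  [53,60): 7 bp
  [60,69): 9 bp
  [69,86): 17 bp
  [86,96): 10 bp
  [96,104): 8 bp
  [104,114): 10 bp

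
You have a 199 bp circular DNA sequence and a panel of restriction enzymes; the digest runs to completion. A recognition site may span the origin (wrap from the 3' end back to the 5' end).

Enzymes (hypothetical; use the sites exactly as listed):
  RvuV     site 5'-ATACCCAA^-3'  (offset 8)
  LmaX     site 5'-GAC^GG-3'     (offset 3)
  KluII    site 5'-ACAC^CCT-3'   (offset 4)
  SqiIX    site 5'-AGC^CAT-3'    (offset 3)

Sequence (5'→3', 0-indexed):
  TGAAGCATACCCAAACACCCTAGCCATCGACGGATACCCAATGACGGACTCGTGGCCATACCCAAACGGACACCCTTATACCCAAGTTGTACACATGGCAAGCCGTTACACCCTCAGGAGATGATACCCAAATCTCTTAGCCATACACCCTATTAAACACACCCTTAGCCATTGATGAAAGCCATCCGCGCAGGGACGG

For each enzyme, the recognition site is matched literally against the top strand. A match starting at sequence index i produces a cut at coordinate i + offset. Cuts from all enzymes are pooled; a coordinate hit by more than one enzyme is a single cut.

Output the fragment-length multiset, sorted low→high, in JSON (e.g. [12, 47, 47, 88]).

[4,4,6,7,7,7,8,10,10,12,13,14,15,16,20,20,26]

Site scan:
  RvuV (ATACCCAA, off=8): starts [6, 33, 57, 77, 123] → cuts [14, 41, 65, 85, 131]
  LmaX (GACGG, off=3): starts [28, 42, 194] → cuts [31, 45, 197]
  KluII (ACACCCT, off=4): starts [14, 69, 107, 144, 158] → cuts [18, 73, 111, 148, 162]
  SqiIX (AGCCAT, off=3): starts [21, 138, 166, 179] → cuts [24, 141, 169, 182]

All cut coordinates (distinct, sorted): [14, 18, 24, 31, 41, 45, 65, 73, 85, 111, 131, 141, 148, 162, 169, 182, 197]

Fragments:
  14→18: 4 bp
  18→24: 6 bp
  24→31: 7 bp
  31→41: 10 bp
  41→45: 4 bp
  45→65: 20 bp
  65→73: 8 bp
  73→85: 12 bp
  85→111: 26 bp
  111→131: 20 bp
  131→141: 10 bp
  141→148: 7 bp
  148→162: 14 bp
  162→169: 7 bp
  169→182: 13 bp
  182→197: 15 bp
  197→14 (wrap): 199-197+14 = 16 bp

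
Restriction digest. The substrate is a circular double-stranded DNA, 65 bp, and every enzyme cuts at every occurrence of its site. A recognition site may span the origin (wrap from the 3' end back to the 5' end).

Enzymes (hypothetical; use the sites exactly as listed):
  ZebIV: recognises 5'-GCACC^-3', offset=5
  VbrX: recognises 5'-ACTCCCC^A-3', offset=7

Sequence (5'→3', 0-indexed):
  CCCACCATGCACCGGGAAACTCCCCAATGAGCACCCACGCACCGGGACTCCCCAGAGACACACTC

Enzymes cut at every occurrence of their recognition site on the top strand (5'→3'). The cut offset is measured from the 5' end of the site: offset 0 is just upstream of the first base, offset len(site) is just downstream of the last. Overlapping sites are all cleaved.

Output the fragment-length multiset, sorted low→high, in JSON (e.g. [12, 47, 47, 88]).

Site scan:
  ZebIV GCACC/5: at [8, 30, 38] ⇒ [13, 35, 43]
  VbrX ACTCCCCA/7: at [18, 46, 61] ⇒ [3, 25, 53]

Pooled cuts: [3, 13, 25, 35, 43, 53]

Fragment lengths:
  3→13: 10 bp
  13→25: 12 bp
  25→35: 10 bp
  35→43: 8 bp
  43→53: 10 bp
  53→3 (wrap): 65-53+3 = 15 bp

[8,10,10,10,12,15]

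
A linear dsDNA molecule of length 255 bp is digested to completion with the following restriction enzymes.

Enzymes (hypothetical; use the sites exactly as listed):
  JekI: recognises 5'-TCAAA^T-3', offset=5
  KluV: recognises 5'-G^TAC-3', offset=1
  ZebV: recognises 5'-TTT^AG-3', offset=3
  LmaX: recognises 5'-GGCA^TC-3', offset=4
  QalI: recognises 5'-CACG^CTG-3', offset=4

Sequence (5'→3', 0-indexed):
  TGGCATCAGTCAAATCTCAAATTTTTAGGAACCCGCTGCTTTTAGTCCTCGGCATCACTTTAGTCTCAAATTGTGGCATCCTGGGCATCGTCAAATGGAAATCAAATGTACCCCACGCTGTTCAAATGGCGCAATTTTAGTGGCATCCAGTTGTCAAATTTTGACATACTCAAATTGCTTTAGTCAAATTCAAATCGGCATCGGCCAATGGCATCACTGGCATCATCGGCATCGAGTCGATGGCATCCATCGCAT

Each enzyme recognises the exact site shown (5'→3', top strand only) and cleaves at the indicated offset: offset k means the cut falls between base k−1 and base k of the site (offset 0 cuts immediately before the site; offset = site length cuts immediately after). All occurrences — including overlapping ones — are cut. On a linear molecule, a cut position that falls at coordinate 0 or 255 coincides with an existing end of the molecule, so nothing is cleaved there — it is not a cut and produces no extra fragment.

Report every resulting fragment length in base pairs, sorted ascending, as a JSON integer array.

Scan for sites:
  JekI (TCAAAT, off=5): starts [9, 16, 65, 90, 101, 121, 153, 169, 183, 189] → cuts [14, 21, 70, 95, 106, 126, 158, 174, 188, 194]
  KluV (GTAC, off=1): starts [107] → cuts [108]
  ZebV (TTTAG, off=3): starts [23, 40, 58, 135, 178] → cuts [26, 43, 61, 138, 181]
  LmaX (GGCATC, off=4): starts [1, 50, 74, 83, 141, 196, 209, 218, 227, 241] → cuts [5, 54, 78, 87, 145, 200, 213, 222, 231, 245]
  QalI (CACGCTG, off=4): starts [113] → cuts [117]

All cut coordinates (distinct, sorted): [5, 14, 21, 26, 43, 54, 61, 70, 78, 87, 95, 106, 108, 117, 126, 138, 145, 158, 174, 181, 188, 194, 200, 213, 222, 231, 245]

Fragments:
  [0,5): 5 bp
  [5,14): 9 bp
  [14,21): 7 bp
  [21,26): 5 bp
  [26,43): 17 bp
  [43,54): 11 bp
  [54,61): 7 bp
  [61,70): 9 bp
  [70,78): 8 bp
  [78,87): 9 bp
  [87,95): 8 bp
  [95,106): 11 bp
  [106,108): 2 bp
  [108,117): 9 bp
  [117,126): 9 bp
  [126,138): 12 bp
  [138,145): 7 bp
  [145,158): 13 bp
  [158,174): 16 bp
  [174,181): 7 bp
  [181,188): 7 bp
  [188,194): 6 bp
  [194,200): 6 bp
  [200,213): 13 bp
  [213,222): 9 bp
  [222,231): 9 bp
  [231,245): 14 bp
  [245,255): 10 bp

[2,5,5,6,6,7,7,7,7,7,8,8,9,9,9,9,9,9,9,10,11,11,12,13,13,14,16,17]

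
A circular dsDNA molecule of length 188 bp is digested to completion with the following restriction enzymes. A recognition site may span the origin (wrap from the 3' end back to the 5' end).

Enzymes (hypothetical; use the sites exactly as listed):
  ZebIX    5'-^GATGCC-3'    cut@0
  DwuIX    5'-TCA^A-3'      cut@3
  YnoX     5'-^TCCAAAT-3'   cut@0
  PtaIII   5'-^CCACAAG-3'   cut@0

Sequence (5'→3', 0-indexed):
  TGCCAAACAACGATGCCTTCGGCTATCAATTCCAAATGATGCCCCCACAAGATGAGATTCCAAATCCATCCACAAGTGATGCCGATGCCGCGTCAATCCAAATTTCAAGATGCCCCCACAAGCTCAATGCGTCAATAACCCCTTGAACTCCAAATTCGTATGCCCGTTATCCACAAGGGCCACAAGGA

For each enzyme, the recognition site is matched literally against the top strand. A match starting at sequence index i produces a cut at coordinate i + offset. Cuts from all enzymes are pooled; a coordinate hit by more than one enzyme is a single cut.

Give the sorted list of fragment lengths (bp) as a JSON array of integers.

[1,1,2,6,7,7,7,7,8,8,9,11,11,11,12,13,14,14,17,22]

Site scan:
  ZebIX (GATGCC, off=0): starts [11, 37, 77, 83, 108, 186] → cuts [11, 37, 77, 83, 108, 186]
  DwuIX (TCAA, off=3): starts [25, 92, 104, 123, 131] → cuts [28, 95, 107, 126, 134]
  YnoX (TCCAAAT, off=0): starts [30, 58, 96, 148] → cuts [30, 58, 96, 148]
  PtaIII (CCACAAG, off=0): starts [44, 69, 115, 170, 179] → cuts [44, 69, 115, 170, 179]

All cut coordinates (distinct, sorted): [11, 28, 30, 37, 44, 58, 69, 77, 83, 95, 96, 107, 108, 115, 126, 134, 148, 170, 179, 186]

Fragments:
  11→28: 17 bp
  28→30: 2 bp
  30→37: 7 bp
  37→44: 7 bp
  44→58: 14 bp
  58→69: 11 bp
  69→77: 8 bp
  77→83: 6 bp
  83→95: 12 bp
  95→96: 1 bp
  96→107: 11 bp
  107→108: 1 bp
  108→115: 7 bp
  115→126: 11 bp
  126→134: 8 bp
  134→148: 14 bp
  148→170: 22 bp
  170→179: 9 bp
  179→186: 7 bp
  186→11 (wrap): 188-186+11 = 13 bp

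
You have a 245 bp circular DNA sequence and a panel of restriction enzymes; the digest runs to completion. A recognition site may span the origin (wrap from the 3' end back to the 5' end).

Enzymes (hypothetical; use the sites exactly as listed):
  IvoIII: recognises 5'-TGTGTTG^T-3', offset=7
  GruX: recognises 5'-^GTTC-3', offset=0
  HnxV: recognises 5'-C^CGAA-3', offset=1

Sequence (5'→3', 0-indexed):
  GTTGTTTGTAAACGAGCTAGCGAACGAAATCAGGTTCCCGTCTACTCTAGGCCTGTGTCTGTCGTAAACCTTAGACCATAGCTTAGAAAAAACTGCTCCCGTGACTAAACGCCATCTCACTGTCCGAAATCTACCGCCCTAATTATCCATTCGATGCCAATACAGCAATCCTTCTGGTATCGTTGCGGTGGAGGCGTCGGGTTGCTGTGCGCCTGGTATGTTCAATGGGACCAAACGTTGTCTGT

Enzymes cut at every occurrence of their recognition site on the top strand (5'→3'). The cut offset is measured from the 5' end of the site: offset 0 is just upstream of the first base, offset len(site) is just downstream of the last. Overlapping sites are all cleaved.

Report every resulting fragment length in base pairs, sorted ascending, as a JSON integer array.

[29,30,91,95]

Site scan:
  IvoIII TGTGTTGT/7: at [242] ⇒ [4]
  GruX GTTC/0: at [33, 219] ⇒ [33, 219]
  HnxV CCGAA/1: at [123] ⇒ [124]

Pooled cuts: [4, 33, 124, 219]

Fragment lengths:
  4→33: 29 bp
  33→124: 91 bp
  124→219: 95 bp
  219→4 (wrap): 245-219+4 = 30 bp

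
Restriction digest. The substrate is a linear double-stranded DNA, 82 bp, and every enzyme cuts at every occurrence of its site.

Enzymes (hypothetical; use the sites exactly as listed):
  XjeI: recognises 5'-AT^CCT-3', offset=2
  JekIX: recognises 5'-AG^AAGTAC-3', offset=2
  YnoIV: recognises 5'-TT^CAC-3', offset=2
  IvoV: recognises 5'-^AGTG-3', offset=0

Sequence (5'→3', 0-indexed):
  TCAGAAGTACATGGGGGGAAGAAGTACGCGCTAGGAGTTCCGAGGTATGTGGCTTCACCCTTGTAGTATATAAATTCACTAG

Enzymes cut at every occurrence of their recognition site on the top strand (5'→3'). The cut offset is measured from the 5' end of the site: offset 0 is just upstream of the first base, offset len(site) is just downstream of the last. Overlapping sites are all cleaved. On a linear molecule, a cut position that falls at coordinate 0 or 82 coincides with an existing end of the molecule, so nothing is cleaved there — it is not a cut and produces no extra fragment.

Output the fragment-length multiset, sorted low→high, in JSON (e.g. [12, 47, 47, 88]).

[4,6,17,21,34]

Scan for sites:
  XjeI (ATCCT, off=2): no sites
  JekIX AGAAGTAC/2: at [2, 19] ⇒ [4, 21]
  YnoIV TTCAC/2: at [53, 74] ⇒ [55, 76]
  IvoV (AGTG, off=0): no sites

All cut coordinates (distinct, sorted): [4, 21, 55, 76]

Fragment lengths:
  [0,4): 4 bp
  [4,21): 17 bp
  [21,55): 34 bp
  [55,76): 21 bp
  [76,82): 6 bp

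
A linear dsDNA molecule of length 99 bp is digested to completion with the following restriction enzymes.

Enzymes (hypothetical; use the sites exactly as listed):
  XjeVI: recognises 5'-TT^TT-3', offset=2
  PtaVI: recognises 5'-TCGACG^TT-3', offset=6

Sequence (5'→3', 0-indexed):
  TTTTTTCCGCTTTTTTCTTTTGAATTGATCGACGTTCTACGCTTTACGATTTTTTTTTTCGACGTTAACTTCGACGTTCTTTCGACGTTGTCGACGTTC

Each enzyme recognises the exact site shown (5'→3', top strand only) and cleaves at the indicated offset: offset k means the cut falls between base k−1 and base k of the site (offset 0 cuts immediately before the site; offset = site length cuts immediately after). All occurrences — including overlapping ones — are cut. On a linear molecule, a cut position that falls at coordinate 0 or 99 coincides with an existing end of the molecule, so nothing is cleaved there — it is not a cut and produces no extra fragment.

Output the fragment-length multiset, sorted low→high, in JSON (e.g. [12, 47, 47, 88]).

[1,1,1,1,1,1,1,1,1,1,2,3,5,7,8,9,11,12,15,17]

Per-enzyme occurrences:
  XjeVI (TTTT, off=2): starts [0, 1, 2, 10, 11, 12, 17, 49, 50, 51, 52, 53, 54, 55] → cuts [2, 3, 4, 12, 13, 14, 19, 51, 52, 53, 54, 55, 56, 57]
  PtaVI (TCGACGTT, off=6): starts [28, 58, 70, 81, 90] → cuts [34, 64, 76, 87, 96]

Pooled cuts: [2, 3, 4, 12, 13, 14, 19, 34, 51, 52, 53, 54, 55, 56, 57, 64, 76, 87, 96]

Fragments:
  [0,2): 2 bp
  [2,3): 1 bp
  [3,4): 1 bp
  [4,12): 8 bp
  [12,13): 1 bp
  [13,14): 1 bp
  [14,19): 5 bp
  [19,34): 15 bp
  [34,51): 17 bp
  [51,52): 1 bp
  [52,53): 1 bp
  [53,54): 1 bp
  [54,55): 1 bp
  [55,56): 1 bp
  [56,57): 1 bp
  [57,64): 7 bp
  [64,76): 12 bp
  [76,87): 11 bp
  [87,96): 9 bp
  [96,99): 3 bp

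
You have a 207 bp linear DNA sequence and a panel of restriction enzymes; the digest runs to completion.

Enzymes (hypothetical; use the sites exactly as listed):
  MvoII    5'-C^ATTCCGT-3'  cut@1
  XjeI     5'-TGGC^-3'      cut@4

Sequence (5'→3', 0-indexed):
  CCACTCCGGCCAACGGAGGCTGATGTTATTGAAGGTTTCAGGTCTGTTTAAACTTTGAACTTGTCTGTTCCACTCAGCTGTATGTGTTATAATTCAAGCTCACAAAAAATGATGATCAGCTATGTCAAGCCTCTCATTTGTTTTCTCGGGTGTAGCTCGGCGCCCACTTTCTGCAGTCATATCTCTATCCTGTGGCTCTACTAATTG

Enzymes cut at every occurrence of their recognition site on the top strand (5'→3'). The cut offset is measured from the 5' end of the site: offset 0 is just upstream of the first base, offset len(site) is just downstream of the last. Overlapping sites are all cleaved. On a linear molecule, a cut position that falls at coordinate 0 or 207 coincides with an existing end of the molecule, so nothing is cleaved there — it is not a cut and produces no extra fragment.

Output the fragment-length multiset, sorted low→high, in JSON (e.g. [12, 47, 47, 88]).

[11,196]

Scan for sites:
  MvoII (CATTCCGT, off=1): no sites
  XjeI (TGGC, off=4): starts [192] → cuts [196]

Pooled cuts: [196]

Fragments:
  [0,196): 196 bp
  [196,207): 11 bp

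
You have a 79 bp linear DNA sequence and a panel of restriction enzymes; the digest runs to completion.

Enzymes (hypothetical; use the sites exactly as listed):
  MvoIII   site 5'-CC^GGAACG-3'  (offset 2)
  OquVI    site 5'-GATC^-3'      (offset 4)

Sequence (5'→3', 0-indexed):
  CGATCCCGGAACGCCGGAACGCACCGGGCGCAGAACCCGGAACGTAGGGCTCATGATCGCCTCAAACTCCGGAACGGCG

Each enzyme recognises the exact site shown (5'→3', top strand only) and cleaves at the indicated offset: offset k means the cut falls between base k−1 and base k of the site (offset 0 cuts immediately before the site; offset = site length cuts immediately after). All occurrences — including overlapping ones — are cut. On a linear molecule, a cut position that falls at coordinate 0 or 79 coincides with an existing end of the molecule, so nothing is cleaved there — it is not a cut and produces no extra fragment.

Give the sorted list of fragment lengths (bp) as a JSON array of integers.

Per-enzyme occurrences:
  MvoIII CCGGAACG/2: at [5, 13, 36, 68] ⇒ [7, 15, 38, 70]
  OquVI GATC/4: at [1, 54] ⇒ [5, 58]

Pooled cuts: [5, 7, 15, 38, 58, 70]

Fragments:
  [0,5): 5 bp
  [5,7): 2 bp
  [7,15): 8 bp
  [15,38): 23 bp
  [38,58): 20 bp
  [58,70): 12 bp
  [70,79): 9 bp

[2,5,8,9,12,20,23]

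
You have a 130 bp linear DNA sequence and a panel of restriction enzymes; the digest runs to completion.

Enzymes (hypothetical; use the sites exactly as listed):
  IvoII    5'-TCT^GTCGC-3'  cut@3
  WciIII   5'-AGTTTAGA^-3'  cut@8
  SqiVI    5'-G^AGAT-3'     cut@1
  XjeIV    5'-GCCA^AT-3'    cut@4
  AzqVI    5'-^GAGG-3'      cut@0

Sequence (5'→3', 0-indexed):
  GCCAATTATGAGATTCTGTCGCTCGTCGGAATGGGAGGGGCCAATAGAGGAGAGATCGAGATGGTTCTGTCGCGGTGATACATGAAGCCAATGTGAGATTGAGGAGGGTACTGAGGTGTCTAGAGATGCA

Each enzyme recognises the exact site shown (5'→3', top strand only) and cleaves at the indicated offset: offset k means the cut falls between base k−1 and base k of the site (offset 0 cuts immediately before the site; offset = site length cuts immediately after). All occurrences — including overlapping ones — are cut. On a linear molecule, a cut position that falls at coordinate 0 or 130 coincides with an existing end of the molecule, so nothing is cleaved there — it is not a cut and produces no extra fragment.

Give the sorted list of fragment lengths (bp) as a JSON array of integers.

[3,3,4,5,5,6,6,6,7,7,9,9,10,11,17,22]

Per-enzyme occurrences:
  IvoII (TCTGTCGC, off=3): starts [14, 65] → cuts [17, 68]
  WciIII (AGTTTAGA, off=8): no sites
  SqiVI (GAGAT, off=1): starts [9, 51, 57, 94, 122] → cuts [10, 52, 58, 95, 123]
  XjeIV (GCCAAT, off=4): starts [0, 39, 86] → cuts [4, 43, 90]
  AzqVI (GAGG, off=0): starts [34, 46, 100, 103, 112] → cuts [34, 46, 100, 103, 112]

All cut coordinates (distinct, sorted): [4, 10, 17, 34, 43, 46, 52, 58, 68, 90, 95, 100, 103, 112, 123]

Fragment lengths:
  [0,4): 4 bp
  [4,10): 6 bp
  [10,17): 7 bp
  [17,34): 17 bp
  [34,43): 9 bp
  [43,46): 3 bp
  [46,52): 6 bp
  [52,58): 6 bp
  [58,68): 10 bp
  [68,90): 22 bp
  [90,95): 5 bp
  [95,100): 5 bp
  [100,103): 3 bp
  [103,112): 9 bp
  [112,123): 11 bp
  [123,130): 7 bp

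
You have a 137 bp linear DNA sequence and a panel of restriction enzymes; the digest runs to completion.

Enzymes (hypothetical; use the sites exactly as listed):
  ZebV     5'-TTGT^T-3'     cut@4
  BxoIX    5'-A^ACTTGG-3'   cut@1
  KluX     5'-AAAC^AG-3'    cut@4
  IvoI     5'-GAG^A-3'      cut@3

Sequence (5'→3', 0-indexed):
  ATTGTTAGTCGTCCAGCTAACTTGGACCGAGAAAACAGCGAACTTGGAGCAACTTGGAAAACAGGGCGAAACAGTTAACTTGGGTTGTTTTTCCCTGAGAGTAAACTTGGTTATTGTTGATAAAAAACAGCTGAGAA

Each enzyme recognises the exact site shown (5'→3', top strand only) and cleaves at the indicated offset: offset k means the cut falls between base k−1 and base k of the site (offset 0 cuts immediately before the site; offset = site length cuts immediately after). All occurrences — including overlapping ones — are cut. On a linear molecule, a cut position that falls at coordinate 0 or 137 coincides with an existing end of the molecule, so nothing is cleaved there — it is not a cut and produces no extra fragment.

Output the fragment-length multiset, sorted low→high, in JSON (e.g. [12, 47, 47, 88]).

Scan for sites:
  ZebV TTGTT/4: at [1, 84, 113] ⇒ [5, 88, 117]
  BxoIX AACTTGG/1: at [18, 40, 50, 76, 103] ⇒ [19, 41, 51, 77, 104]
  KluX AAACAG/4: at [32, 58, 68, 124] ⇒ [36, 62, 72, 128]
  IvoI GAGA/3: at [28, 96, 132] ⇒ [31, 99, 135]

All cut coordinates (distinct, sorted): [5, 19, 31, 36, 41, 51, 62, 72, 77, 88, 99, 104, 117, 128, 135]

Fragments:
  [0,5): 5 bp
  [5,19): 14 bp
  [19,31): 12 bp
  [31,36): 5 bp
  [36,41): 5 bp
  [41,51): 10 bp
  [51,62): 11 bp
  [62,72): 10 bp
  [72,77): 5 bp
  [77,88): 11 bp
  [88,99): 11 bp
  [99,104): 5 bp
  [104,117): 13 bp
  [117,128): 11 bp
  [128,135): 7 bp
  [135,137): 2 bp

[2,5,5,5,5,5,7,10,10,11,11,11,11,12,13,14]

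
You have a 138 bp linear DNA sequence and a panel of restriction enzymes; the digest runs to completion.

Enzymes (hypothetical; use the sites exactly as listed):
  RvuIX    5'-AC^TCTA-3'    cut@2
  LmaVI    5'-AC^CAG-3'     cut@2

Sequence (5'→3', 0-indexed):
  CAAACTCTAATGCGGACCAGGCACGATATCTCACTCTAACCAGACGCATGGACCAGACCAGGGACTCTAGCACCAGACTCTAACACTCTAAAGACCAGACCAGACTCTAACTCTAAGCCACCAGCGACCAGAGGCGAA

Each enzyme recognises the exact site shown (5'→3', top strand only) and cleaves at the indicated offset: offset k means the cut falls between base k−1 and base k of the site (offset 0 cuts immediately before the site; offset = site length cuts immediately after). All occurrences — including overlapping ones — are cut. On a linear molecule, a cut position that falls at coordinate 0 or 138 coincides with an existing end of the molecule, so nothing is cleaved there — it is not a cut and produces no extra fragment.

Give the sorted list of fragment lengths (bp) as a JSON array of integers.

Per-enzyme occurrences:
  RvuIX (ACTCTA, off=2): starts [3, 32, 63, 76, 84, 103, 109] → cuts [5, 34, 65, 78, 86, 105, 111]
  LmaVI (ACCAG, off=2): starts [15, 38, 51, 56, 71, 93, 98, 119, 126] → cuts [17, 40, 53, 58, 73, 95, 100, 121, 128]

Pooled cuts: [5, 17, 34, 40, 53, 58, 65, 73, 78, 86, 95, 100, 105, 111, 121, 128]

Fragments:
  [0,5): 5 bp
  [5,17): 12 bp
  [17,34): 17 bp
  [34,40): 6 bp
  [40,53): 13 bp
  [53,58): 5 bp
  [58,65): 7 bp
  [65,73): 8 bp
  [73,78): 5 bp
  [78,86): 8 bp
  [86,95): 9 bp
  [95,100): 5 bp
  [100,105): 5 bp
  [105,111): 6 bp
  [111,121): 10 bp
  [121,128): 7 bp
  [128,138): 10 bp

[5,5,5,5,5,6,6,7,7,8,8,9,10,10,12,13,17]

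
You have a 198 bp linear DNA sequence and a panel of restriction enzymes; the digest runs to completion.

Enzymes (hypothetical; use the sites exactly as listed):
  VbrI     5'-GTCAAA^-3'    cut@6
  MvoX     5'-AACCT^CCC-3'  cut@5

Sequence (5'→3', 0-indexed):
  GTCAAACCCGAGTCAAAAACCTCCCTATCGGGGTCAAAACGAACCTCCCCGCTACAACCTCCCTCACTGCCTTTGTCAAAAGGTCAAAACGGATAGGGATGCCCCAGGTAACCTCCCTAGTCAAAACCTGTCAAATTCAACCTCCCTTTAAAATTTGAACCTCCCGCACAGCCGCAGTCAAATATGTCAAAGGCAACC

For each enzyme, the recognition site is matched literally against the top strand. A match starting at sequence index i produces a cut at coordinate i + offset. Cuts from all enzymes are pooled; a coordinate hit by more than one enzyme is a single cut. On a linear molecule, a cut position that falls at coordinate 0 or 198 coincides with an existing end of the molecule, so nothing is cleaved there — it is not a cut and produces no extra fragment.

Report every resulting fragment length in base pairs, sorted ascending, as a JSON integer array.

Scan for sites:
  VbrI (GTCAAA, off=6): starts [0, 11, 32, 74, 82, 119, 129, 176, 185] → cuts [6, 17, 38, 80, 88, 125, 135, 182, 191]
  MvoX (AACCTCCC, off=5): starts [17, 41, 55, 109, 138, 157] → cuts [22, 46, 60, 114, 143, 162]

Pooled cuts: [6, 17, 22, 38, 46, 60, 80, 88, 114, 125, 135, 143, 162, 182, 191]

Fragments:
  [0,6): 6 bp
  [6,17): 11 bp
  [17,22): 5 bp
  [22,38): 16 bp
  [38,46): 8 bp
  [46,60): 14 bp
  [60,80): 20 bp
  [80,88): 8 bp
  [88,114): 26 bp
  [114,125): 11 bp
  [125,135): 10 bp
  [135,143): 8 bp
  [143,162): 19 bp
  [162,182): 20 bp
  [182,191): 9 bp
  [191,198): 7 bp

[5,6,7,8,8,8,9,10,11,11,14,16,19,20,20,26]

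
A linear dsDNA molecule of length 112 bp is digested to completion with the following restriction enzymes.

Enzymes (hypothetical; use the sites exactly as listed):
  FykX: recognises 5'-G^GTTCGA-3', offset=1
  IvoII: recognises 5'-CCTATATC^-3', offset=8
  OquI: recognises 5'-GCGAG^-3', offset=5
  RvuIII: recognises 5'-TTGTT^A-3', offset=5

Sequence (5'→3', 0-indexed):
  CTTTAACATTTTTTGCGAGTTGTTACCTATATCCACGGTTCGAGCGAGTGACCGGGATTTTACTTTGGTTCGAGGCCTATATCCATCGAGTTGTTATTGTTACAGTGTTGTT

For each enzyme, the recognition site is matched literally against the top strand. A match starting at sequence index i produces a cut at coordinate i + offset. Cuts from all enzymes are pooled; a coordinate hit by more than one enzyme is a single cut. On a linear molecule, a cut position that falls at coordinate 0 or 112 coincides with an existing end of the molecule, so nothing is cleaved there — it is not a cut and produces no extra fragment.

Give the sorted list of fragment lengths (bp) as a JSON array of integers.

[4,5,6,9,11,11,12,16,19,19]

Per-enzyme occurrences:
  FykX (GGTTCGA, off=1): starts [36, 66] → cuts [37, 67]
  IvoII (CCTATATC, off=8): starts [25, 75] → cuts [33, 83]
  OquI (GCGAG, off=5): starts [14, 43] → cuts [19, 48]
  RvuIII (TTGTTA, off=5): starts [19, 90, 96] → cuts [24, 95, 101]

Pooled cuts: [19, 24, 33, 37, 48, 67, 83, 95, 101]

Fragment lengths:
  [0,19): 19 bp
  [19,24): 5 bp
  [24,33): 9 bp
  [33,37): 4 bp
  [37,48): 11 bp
  [48,67): 19 bp
  [67,83): 16 bp
  [83,95): 12 bp
  [95,101): 6 bp
  [101,112): 11 bp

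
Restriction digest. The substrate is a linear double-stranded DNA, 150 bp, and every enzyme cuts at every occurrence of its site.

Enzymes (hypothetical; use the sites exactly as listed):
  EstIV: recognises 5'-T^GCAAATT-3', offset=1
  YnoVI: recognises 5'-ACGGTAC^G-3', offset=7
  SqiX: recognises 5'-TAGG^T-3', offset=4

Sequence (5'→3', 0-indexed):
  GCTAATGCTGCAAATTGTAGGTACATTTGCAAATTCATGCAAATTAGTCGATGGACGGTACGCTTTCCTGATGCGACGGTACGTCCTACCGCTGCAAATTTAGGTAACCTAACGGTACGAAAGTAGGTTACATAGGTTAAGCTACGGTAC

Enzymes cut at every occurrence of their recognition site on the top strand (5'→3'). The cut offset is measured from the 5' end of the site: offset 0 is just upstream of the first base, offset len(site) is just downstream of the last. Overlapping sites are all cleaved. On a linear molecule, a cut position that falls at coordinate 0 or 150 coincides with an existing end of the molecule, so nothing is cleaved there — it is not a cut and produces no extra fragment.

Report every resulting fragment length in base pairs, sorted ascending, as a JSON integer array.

Per-enzyme occurrences:
  EstIV TGCAAATT/1: at [8, 27, 37, 92] ⇒ [9, 28, 38, 93]
  YnoVI ACGGTACG/7: at [54, 75, 111] ⇒ [61, 82, 118]
  SqiX TAGGT/4: at [17, 100, 123, 132] ⇒ [21, 104, 127, 136]

All cut coordinates (distinct, sorted): [9, 21, 28, 38, 61, 82, 93, 104, 118, 127, 136]

Fragment lengths:
  [0,9): 9 bp
  [9,21): 12 bp
  [21,28): 7 bp
  [28,38): 10 bp
  [38,61): 23 bp
  [61,82): 21 bp
  [82,93): 11 bp
  [93,104): 11 bp
  [104,118): 14 bp
  [118,127): 9 bp
  [127,136): 9 bp
  [136,150): 14 bp

[7,9,9,9,10,11,11,12,14,14,21,23]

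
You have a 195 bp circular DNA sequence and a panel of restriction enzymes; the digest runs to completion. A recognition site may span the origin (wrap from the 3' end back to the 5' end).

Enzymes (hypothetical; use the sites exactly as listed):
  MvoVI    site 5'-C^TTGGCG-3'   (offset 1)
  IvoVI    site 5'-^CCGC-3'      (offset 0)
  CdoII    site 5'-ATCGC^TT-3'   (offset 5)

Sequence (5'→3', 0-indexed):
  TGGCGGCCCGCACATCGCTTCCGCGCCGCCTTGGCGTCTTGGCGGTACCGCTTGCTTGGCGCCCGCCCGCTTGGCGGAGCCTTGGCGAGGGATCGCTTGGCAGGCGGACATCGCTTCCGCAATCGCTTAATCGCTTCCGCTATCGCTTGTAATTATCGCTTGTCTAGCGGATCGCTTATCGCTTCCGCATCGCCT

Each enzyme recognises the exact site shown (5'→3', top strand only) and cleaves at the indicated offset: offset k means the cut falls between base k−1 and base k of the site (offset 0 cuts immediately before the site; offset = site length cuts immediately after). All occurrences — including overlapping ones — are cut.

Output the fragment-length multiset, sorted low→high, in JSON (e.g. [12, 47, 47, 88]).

Site scan:
  MvoVI CTTGGCG/1: at [29, 37, 54, 69, 80, 193] ⇒ [30, 38, 55, 70, 81, 194]
  IvoVI CCGC/0: at [7, 20, 25, 47, 62, 66, 116, 136, 184] ⇒ [7, 20, 25, 47, 62, 66, 116, 136, 184]
  CdoII ATCGCTT/5: at [13, 91, 109, 121, 129, 141, 154, 170, 177] ⇒ [18, 96, 114, 126, 134, 146, 159, 175, 182]

All cut coordinates (distinct, sorted): [7, 18, 20, 25, 30, 38, 47, 55, 62, 66, 70, 81, 96, 114, 116, 126, 134, 136, 146, 159, 175, 182, 184, 194]

Fragment lengths:
  7→18: 11 bp
  18→20: 2 bp
  20→25: 5 bp
  25→30: 5 bp
  30→38: 8 bp
  38→47: 9 bp
  47→55: 8 bp
  55→62: 7 bp
  62→66: 4 bp
  66→70: 4 bp
  70→81: 11 bp
  81→96: 15 bp
  96→114: 18 bp
  114→116: 2 bp
  116→126: 10 bp
  126→134: 8 bp
  134→136: 2 bp
  136→146: 10 bp
  146→159: 13 bp
  159→175: 16 bp
  175→182: 7 bp
  182→184: 2 bp
  184→194: 10 bp
  194→7 (wrap): 195-194+7 = 8 bp

[2,2,2,2,4,4,5,5,7,7,8,8,8,8,9,10,10,10,11,11,13,15,16,18]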